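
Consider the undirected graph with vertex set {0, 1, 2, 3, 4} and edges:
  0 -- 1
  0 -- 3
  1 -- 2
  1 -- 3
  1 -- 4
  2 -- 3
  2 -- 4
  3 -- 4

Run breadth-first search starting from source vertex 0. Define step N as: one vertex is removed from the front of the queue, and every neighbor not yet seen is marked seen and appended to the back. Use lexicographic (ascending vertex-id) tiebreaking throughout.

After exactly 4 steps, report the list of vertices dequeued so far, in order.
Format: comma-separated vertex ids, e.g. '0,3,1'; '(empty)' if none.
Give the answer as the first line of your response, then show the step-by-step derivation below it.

0,1,3,2

step 1: dequeue 0; queue=[1,3]; order=0
step 2: dequeue 1; queue=[3,2,4]; order=0,1
step 3: dequeue 3; queue=[2,4]; order=0,1,3
step 4: dequeue 2; queue=[4]; order=0,1,3,2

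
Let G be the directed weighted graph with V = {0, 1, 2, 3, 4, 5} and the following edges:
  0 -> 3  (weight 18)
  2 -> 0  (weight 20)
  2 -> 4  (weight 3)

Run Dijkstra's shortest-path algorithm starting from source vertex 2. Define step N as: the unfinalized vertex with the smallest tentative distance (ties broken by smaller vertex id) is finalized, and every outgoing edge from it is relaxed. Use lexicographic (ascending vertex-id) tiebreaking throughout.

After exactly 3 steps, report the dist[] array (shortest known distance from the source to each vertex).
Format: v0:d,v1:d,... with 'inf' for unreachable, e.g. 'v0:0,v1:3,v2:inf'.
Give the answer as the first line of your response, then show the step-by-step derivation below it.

v0:20,v1:inf,v2:0,v3:38,v4:3,v5:inf

step 1: dist = v0:20,v1:inf,v2:0,v3:inf,v4:3,v5:inf
step 2: dist = v0:20,v1:inf,v2:0,v3:inf,v4:3,v5:inf
step 3: dist = v0:20,v1:inf,v2:0,v3:38,v4:3,v5:inf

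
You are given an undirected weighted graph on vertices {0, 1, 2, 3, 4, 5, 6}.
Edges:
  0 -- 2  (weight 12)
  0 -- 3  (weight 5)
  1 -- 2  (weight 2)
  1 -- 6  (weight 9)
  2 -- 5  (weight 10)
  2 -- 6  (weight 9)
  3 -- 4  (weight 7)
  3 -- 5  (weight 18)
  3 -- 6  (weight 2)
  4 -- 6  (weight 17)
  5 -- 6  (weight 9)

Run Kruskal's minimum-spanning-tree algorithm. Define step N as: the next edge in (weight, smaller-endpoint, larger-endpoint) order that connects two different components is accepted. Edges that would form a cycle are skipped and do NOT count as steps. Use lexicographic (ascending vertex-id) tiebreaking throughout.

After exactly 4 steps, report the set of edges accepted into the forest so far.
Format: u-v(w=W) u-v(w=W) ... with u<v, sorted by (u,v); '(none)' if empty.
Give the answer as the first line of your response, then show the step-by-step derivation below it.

0-3(w=5) 1-2(w=2) 3-4(w=7) 3-6(w=2)

step 1: add edge 1-2 (w=2); MST = {1-2(w=2)}
step 2: add edge 3-6 (w=2); MST = {1-2(w=2) 3-6(w=2)}
step 3: add edge 0-3 (w=5); MST = {0-3(w=5) 1-2(w=2) 3-6(w=2)}
step 4: add edge 3-4 (w=7); MST = {0-3(w=5) 1-2(w=2) 3-4(w=7) 3-6(w=2)}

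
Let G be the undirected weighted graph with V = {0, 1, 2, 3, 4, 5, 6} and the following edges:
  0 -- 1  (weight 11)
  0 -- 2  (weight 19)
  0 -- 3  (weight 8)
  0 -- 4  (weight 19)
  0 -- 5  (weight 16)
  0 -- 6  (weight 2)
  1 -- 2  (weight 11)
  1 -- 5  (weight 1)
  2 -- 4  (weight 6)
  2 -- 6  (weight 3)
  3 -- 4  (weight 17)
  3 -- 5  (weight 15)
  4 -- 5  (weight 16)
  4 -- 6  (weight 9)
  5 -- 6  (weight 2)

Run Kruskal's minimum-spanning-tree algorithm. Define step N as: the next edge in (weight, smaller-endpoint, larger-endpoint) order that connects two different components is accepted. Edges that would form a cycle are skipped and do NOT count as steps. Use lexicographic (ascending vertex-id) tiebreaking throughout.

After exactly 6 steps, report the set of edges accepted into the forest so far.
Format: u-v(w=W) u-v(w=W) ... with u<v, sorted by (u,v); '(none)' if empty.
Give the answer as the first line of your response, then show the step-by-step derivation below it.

0-3(w=8) 0-6(w=2) 1-5(w=1) 2-4(w=6) 2-6(w=3) 5-6(w=2)

step 1: add edge 1-5 (w=1); MST = {1-5(w=1)}
step 2: add edge 0-6 (w=2); MST = {0-6(w=2) 1-5(w=1)}
step 3: add edge 5-6 (w=2); MST = {0-6(w=2) 1-5(w=1) 5-6(w=2)}
step 4: add edge 2-6 (w=3); MST = {0-6(w=2) 1-5(w=1) 2-6(w=3) 5-6(w=2)}
step 5: add edge 2-4 (w=6); MST = {0-6(w=2) 1-5(w=1) 2-4(w=6) 2-6(w=3) 5-6(w=2)}
step 6: add edge 0-3 (w=8); MST = {0-3(w=8) 0-6(w=2) 1-5(w=1) 2-4(w=6) 2-6(w=3) 5-6(w=2)}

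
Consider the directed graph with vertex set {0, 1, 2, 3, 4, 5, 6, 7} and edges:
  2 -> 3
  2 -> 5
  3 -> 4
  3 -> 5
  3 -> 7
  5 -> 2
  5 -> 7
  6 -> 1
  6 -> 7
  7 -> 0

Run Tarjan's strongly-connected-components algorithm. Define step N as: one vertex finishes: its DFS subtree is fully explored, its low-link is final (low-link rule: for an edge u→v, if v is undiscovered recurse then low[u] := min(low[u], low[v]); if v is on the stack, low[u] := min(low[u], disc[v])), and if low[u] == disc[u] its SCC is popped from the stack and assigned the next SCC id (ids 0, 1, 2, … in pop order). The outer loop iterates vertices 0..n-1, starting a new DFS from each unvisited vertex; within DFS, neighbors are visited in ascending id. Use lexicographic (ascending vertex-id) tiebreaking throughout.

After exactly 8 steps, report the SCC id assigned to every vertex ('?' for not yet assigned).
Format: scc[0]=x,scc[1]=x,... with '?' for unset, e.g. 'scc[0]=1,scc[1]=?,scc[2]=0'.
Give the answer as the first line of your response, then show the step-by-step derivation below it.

scc[0]=0,scc[1]=1,scc[2]=4,scc[3]=4,scc[4]=2,scc[5]=4,scc[6]=5,scc[7]=3

step 1: low=(low[0]=0,low[1]=?,low[2]=?,low[3]=?,low[4]=?,low[5]=?,low[6]=?,low[7]=?); scc=(scc[0]=0,scc[1]=?,scc[2]=?,scc[3]=?,scc[4]=?,scc[5]=?,scc[6]=?,scc[7]=?)
step 2: low=(low[0]=0,low[1]=1,low[2]=?,low[3]=?,low[4]=?,low[5]=?,low[6]=?,low[7]=?); scc=(scc[0]=0,scc[1]=1,scc[2]=?,scc[3]=?,scc[4]=?,scc[5]=?,scc[6]=?,scc[7]=?)
step 3: low=(low[0]=0,low[1]=1,low[2]=2,low[3]=3,low[4]=4,low[5]=?,low[6]=?,low[7]=?); scc=(scc[0]=0,scc[1]=1,scc[2]=?,scc[3]=?,scc[4]=2,scc[5]=?,scc[6]=?,scc[7]=?)
step 4: low=(low[0]=0,low[1]=1,low[2]=2,low[3]=3,low[4]=4,low[5]=2,low[6]=?,low[7]=6); scc=(scc[0]=0,scc[1]=1,scc[2]=?,scc[3]=?,scc[4]=2,scc[5]=?,scc[6]=?,scc[7]=3)
step 5: low=(low[0]=0,low[1]=1,low[2]=2,low[3]=3,low[4]=4,low[5]=2,low[6]=?,low[7]=6); scc=(scc[0]=0,scc[1]=1,scc[2]=?,scc[3]=?,scc[4]=2,scc[5]=?,scc[6]=?,scc[7]=3)
step 6: low=(low[0]=0,low[1]=1,low[2]=2,low[3]=2,low[4]=4,low[5]=2,low[6]=?,low[7]=6); scc=(scc[0]=0,scc[1]=1,scc[2]=?,scc[3]=?,scc[4]=2,scc[5]=?,scc[6]=?,scc[7]=3)
step 7: low=(low[0]=0,low[1]=1,low[2]=2,low[3]=2,low[4]=4,low[5]=2,low[6]=?,low[7]=6); scc=(scc[0]=0,scc[1]=1,scc[2]=4,scc[3]=4,scc[4]=2,scc[5]=4,scc[6]=?,scc[7]=3)
step 8: low=(low[0]=0,low[1]=1,low[2]=2,low[3]=2,low[4]=4,low[5]=2,low[6]=7,low[7]=6); scc=(scc[0]=0,scc[1]=1,scc[2]=4,scc[3]=4,scc[4]=2,scc[5]=4,scc[6]=5,scc[7]=3)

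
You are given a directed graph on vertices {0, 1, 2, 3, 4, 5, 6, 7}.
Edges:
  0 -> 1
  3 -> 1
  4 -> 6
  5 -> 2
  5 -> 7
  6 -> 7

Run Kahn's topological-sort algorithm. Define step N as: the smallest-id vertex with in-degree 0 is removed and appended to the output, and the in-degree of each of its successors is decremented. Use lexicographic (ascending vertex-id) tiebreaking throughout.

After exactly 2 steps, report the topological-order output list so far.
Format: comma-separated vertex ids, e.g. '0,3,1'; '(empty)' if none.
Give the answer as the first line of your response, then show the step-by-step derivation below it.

0,3

step 1: output 0; order=[0]; indeg=(0,1,1,0,0,0,1,2)
step 2: output 3; order=[0,3]; indeg=(0,0,1,0,0,0,1,2)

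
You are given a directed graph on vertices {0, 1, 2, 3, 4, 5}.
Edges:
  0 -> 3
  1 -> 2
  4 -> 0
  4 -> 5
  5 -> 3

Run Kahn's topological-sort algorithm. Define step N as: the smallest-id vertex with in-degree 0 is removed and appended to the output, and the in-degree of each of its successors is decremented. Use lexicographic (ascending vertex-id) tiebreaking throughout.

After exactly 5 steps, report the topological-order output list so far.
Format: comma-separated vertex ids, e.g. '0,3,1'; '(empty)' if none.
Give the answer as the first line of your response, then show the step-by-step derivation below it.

1,2,4,0,5

step 1: output 1; order=[1]; indeg=(1,0,0,2,0,1)
step 2: output 2; order=[1,2]; indeg=(1,0,0,2,0,1)
step 3: output 4; order=[1,2,4]; indeg=(0,0,0,2,0,0)
step 4: output 0; order=[1,2,4,0]; indeg=(0,0,0,1,0,0)
step 5: output 5; order=[1,2,4,0,5]; indeg=(0,0,0,0,0,0)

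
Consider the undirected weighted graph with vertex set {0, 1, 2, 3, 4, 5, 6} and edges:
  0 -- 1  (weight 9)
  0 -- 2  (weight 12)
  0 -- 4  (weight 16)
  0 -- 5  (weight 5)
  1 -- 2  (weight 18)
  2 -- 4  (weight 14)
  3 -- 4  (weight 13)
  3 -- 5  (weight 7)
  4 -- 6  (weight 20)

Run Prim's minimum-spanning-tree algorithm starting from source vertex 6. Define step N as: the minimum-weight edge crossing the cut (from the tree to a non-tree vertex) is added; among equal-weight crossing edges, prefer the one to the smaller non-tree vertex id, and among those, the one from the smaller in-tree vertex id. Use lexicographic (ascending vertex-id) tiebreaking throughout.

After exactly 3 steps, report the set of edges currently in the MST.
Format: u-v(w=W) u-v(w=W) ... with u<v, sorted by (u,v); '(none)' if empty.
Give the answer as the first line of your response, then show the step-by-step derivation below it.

3-4(w=13) 3-5(w=7) 4-6(w=20)

step 1: add edge 4-6 (w=20); MST = {4-6(w=20)}
step 2: add edge 3-4 (w=13); MST = {3-4(w=13) 4-6(w=20)}
step 3: add edge 3-5 (w=7); MST = {3-4(w=13) 3-5(w=7) 4-6(w=20)}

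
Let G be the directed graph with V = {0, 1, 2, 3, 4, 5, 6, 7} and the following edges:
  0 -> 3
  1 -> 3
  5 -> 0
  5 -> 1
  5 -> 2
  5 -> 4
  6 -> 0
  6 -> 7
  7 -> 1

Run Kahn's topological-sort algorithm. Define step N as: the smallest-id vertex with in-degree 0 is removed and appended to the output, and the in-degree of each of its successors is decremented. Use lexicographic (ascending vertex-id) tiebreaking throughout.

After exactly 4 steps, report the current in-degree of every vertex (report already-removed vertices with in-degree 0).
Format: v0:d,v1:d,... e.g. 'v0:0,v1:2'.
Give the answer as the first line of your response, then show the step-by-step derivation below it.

v0:0,v1:1,v2:0,v3:2,v4:0,v5:0,v6:0,v7:0

step 1: output 5; order=[5]; indeg=(1,1,0,2,0,0,0,1)
step 2: output 2; order=[5,2]; indeg=(1,1,0,2,0,0,0,1)
step 3: output 4; order=[5,2,4]; indeg=(1,1,0,2,0,0,0,1)
step 4: output 6; order=[5,2,4,6]; indeg=(0,1,0,2,0,0,0,0)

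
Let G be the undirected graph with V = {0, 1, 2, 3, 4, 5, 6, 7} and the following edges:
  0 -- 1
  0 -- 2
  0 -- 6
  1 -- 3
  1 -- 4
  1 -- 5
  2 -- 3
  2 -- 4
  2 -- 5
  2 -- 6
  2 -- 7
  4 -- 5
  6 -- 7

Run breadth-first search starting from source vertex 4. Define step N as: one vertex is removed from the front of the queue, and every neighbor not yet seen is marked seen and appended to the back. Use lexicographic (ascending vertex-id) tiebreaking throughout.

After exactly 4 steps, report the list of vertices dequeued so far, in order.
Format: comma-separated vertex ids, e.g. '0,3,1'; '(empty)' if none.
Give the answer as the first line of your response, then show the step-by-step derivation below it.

4,1,2,5

step 1: dequeue 4; queue=[1,2,5]; order=4
step 2: dequeue 1; queue=[2,5,0,3]; order=4,1
step 3: dequeue 2; queue=[5,0,3,6,7]; order=4,1,2
step 4: dequeue 5; queue=[0,3,6,7]; order=4,1,2,5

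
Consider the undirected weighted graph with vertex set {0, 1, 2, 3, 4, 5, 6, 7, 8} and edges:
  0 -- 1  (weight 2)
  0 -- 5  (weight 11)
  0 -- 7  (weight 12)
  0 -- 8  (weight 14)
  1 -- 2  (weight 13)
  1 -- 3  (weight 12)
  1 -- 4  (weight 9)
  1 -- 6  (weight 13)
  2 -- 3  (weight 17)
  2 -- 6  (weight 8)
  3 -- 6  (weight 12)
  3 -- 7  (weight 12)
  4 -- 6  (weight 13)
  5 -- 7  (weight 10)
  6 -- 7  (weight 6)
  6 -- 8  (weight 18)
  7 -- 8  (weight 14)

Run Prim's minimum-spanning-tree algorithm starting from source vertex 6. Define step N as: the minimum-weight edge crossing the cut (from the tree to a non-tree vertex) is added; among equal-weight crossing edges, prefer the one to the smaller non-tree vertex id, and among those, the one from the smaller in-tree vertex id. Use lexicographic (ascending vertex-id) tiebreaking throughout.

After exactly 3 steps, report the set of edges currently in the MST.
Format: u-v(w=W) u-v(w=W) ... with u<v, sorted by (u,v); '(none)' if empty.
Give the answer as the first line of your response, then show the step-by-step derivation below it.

2-6(w=8) 5-7(w=10) 6-7(w=6)

step 1: add edge 6-7 (w=6); MST = {6-7(w=6)}
step 2: add edge 2-6 (w=8); MST = {2-6(w=8) 6-7(w=6)}
step 3: add edge 5-7 (w=10); MST = {2-6(w=8) 5-7(w=10) 6-7(w=6)}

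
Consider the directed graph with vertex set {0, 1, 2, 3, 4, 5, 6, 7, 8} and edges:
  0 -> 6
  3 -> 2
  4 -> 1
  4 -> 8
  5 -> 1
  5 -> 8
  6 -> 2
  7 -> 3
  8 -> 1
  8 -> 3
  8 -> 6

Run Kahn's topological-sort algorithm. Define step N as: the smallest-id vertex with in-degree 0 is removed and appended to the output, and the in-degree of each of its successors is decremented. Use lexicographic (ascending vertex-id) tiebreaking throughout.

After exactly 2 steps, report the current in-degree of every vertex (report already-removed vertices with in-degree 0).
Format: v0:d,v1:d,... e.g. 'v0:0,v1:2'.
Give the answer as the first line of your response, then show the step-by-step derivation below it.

v0:0,v1:2,v2:2,v3:2,v4:0,v5:0,v6:1,v7:0,v8:1

step 1: output 0; order=[0]; indeg=(0,3,2,2,0,0,1,0,2)
step 2: output 4; order=[0,4]; indeg=(0,2,2,2,0,0,1,0,1)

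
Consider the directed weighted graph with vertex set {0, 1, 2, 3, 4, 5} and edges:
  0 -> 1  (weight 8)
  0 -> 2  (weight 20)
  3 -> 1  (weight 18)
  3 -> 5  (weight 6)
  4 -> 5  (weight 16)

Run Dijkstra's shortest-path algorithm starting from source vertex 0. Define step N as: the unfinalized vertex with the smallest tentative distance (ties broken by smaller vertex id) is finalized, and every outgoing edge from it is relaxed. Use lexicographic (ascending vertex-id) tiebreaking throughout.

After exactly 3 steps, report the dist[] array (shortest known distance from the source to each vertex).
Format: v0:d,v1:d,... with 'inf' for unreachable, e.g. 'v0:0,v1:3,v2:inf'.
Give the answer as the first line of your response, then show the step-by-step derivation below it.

v0:0,v1:8,v2:20,v3:inf,v4:inf,v5:inf

step 1: dist = v0:0,v1:8,v2:20,v3:inf,v4:inf,v5:inf
step 2: dist = v0:0,v1:8,v2:20,v3:inf,v4:inf,v5:inf
step 3: dist = v0:0,v1:8,v2:20,v3:inf,v4:inf,v5:inf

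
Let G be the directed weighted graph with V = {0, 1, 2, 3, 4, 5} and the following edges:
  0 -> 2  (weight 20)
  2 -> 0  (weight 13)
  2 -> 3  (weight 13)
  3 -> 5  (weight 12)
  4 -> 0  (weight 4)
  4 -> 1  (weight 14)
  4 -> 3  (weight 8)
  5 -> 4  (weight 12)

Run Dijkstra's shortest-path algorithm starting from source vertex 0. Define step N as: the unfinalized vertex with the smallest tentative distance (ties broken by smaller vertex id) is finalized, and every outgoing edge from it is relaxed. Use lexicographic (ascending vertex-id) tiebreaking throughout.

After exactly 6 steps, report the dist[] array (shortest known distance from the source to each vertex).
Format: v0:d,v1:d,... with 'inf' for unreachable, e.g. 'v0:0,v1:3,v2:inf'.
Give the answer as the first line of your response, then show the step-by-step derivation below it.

v0:0,v1:71,v2:20,v3:33,v4:57,v5:45

step 1: dist = v0:0,v1:inf,v2:20,v3:inf,v4:inf,v5:inf
step 2: dist = v0:0,v1:inf,v2:20,v3:33,v4:inf,v5:inf
step 3: dist = v0:0,v1:inf,v2:20,v3:33,v4:inf,v5:45
step 4: dist = v0:0,v1:inf,v2:20,v3:33,v4:57,v5:45
step 5: dist = v0:0,v1:71,v2:20,v3:33,v4:57,v5:45
step 6: dist = v0:0,v1:71,v2:20,v3:33,v4:57,v5:45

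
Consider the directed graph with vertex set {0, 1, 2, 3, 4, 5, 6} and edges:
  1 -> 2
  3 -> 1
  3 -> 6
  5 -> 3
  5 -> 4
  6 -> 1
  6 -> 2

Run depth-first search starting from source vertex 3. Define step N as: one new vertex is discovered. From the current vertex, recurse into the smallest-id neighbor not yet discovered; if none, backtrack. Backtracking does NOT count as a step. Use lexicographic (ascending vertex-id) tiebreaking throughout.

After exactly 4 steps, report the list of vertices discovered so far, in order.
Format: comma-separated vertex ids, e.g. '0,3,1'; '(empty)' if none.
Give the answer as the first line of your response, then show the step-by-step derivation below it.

3,1,2,6

step 1: discover 3; path=3; order=3
step 2: discover 1; path=3>1; order=3,1
step 3: discover 2; path=3>1>2; order=3,1,2
step 4: discover 6; path=3>6; order=3,1,2,6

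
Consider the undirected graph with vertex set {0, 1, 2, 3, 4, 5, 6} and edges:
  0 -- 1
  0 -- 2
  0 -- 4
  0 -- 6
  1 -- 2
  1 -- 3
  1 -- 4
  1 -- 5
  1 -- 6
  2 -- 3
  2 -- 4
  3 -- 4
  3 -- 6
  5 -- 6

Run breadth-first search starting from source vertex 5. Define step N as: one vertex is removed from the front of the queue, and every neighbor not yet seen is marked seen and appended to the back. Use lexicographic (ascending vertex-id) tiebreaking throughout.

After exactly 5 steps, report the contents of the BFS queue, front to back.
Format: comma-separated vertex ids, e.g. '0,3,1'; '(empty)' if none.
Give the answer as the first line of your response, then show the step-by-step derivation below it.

3,4

step 1: dequeue 5; queue=[1,6]; order=5
step 2: dequeue 1; queue=[6,0,2,3,4]; order=5,1
step 3: dequeue 6; queue=[0,2,3,4]; order=5,1,6
step 4: dequeue 0; queue=[2,3,4]; order=5,1,6,0
step 5: dequeue 2; queue=[3,4]; order=5,1,6,0,2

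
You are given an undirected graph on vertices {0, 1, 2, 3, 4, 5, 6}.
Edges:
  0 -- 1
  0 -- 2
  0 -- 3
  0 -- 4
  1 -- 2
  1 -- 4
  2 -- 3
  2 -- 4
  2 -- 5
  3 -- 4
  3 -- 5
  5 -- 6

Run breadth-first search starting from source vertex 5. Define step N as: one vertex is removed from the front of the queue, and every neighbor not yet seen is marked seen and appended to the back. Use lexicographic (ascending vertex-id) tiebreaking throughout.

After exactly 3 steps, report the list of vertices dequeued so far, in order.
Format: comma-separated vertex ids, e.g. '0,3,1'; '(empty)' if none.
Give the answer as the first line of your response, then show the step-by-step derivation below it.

5,2,3

step 1: dequeue 5; queue=[2,3,6]; order=5
step 2: dequeue 2; queue=[3,6,0,1,4]; order=5,2
step 3: dequeue 3; queue=[6,0,1,4]; order=5,2,3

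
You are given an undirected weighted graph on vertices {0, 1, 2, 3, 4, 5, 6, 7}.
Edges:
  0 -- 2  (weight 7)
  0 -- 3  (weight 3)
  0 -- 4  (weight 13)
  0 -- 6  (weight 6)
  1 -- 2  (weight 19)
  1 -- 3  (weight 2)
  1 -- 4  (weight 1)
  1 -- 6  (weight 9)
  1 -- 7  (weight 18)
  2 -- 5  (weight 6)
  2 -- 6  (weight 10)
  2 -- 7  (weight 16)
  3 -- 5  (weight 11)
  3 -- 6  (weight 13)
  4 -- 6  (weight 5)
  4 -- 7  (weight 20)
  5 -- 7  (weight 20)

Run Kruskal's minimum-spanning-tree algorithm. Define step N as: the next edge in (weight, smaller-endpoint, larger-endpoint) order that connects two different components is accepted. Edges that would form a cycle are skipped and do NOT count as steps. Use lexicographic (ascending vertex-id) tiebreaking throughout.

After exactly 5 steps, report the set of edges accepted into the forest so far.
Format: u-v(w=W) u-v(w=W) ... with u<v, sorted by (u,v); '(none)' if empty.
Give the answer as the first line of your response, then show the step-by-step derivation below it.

0-3(w=3) 1-3(w=2) 1-4(w=1) 2-5(w=6) 4-6(w=5)

step 1: add edge 1-4 (w=1); MST = {1-4(w=1)}
step 2: add edge 1-3 (w=2); MST = {1-3(w=2) 1-4(w=1)}
step 3: add edge 0-3 (w=3); MST = {0-3(w=3) 1-3(w=2) 1-4(w=1)}
step 4: add edge 4-6 (w=5); MST = {0-3(w=3) 1-3(w=2) 1-4(w=1) 4-6(w=5)}
step 5: add edge 2-5 (w=6); MST = {0-3(w=3) 1-3(w=2) 1-4(w=1) 2-5(w=6) 4-6(w=5)}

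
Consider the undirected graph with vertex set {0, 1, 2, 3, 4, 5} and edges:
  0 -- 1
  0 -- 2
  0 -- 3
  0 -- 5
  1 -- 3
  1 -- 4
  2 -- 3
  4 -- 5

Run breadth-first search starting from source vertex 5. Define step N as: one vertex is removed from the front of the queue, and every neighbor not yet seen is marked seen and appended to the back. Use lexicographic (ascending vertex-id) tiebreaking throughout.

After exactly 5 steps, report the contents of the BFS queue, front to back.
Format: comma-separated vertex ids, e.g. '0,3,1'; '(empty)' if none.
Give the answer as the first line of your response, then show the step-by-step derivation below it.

3

step 1: dequeue 5; queue=[0,4]; order=5
step 2: dequeue 0; queue=[4,1,2,3]; order=5,0
step 3: dequeue 4; queue=[1,2,3]; order=5,0,4
step 4: dequeue 1; queue=[2,3]; order=5,0,4,1
step 5: dequeue 2; queue=[3]; order=5,0,4,1,2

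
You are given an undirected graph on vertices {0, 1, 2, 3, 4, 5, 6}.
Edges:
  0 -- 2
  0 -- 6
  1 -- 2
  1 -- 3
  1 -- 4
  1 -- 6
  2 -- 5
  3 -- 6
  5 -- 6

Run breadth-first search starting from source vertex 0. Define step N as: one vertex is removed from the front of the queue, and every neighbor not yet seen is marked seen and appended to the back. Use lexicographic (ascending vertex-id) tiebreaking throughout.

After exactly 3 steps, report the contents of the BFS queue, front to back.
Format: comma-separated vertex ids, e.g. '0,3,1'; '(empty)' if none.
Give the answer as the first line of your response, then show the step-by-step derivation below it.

1,5,3

step 1: dequeue 0; queue=[2,6]; order=0
step 2: dequeue 2; queue=[6,1,5]; order=0,2
step 3: dequeue 6; queue=[1,5,3]; order=0,2,6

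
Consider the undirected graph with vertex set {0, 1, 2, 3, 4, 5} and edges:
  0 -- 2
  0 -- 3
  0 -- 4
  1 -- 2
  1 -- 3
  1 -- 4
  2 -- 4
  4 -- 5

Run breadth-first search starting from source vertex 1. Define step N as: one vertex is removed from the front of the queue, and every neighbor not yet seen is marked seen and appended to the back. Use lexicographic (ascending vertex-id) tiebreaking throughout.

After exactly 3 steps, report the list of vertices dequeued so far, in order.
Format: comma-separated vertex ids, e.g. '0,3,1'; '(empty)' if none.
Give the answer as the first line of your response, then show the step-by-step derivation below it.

1,2,3

step 1: dequeue 1; queue=[2,3,4]; order=1
step 2: dequeue 2; queue=[3,4,0]; order=1,2
step 3: dequeue 3; queue=[4,0]; order=1,2,3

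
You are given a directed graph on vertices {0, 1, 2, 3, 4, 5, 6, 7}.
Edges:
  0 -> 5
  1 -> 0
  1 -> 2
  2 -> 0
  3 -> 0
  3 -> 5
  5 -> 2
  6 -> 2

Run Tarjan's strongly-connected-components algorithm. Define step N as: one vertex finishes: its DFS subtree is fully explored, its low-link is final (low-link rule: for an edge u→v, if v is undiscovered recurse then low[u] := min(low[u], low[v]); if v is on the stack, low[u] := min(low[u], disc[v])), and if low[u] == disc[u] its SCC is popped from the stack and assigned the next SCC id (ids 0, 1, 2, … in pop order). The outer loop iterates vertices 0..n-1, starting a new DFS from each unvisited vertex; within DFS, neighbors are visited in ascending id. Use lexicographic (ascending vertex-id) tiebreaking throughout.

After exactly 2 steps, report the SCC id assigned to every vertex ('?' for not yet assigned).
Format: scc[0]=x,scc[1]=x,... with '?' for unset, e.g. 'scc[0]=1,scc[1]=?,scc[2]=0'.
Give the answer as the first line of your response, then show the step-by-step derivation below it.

scc[0]=?,scc[1]=?,scc[2]=?,scc[3]=?,scc[4]=?,scc[5]=?,scc[6]=?,scc[7]=?

step 1: low=(low[0]=0,low[1]=?,low[2]=0,low[3]=?,low[4]=?,low[5]=1,low[6]=?,low[7]=?); scc=(scc[0]=?,scc[1]=?,scc[2]=?,scc[3]=?,scc[4]=?,scc[5]=?,scc[6]=?,scc[7]=?)
step 2: low=(low[0]=0,low[1]=?,low[2]=0,low[3]=?,low[4]=?,low[5]=0,low[6]=?,low[7]=?); scc=(scc[0]=?,scc[1]=?,scc[2]=?,scc[3]=?,scc[4]=?,scc[5]=?,scc[6]=?,scc[7]=?)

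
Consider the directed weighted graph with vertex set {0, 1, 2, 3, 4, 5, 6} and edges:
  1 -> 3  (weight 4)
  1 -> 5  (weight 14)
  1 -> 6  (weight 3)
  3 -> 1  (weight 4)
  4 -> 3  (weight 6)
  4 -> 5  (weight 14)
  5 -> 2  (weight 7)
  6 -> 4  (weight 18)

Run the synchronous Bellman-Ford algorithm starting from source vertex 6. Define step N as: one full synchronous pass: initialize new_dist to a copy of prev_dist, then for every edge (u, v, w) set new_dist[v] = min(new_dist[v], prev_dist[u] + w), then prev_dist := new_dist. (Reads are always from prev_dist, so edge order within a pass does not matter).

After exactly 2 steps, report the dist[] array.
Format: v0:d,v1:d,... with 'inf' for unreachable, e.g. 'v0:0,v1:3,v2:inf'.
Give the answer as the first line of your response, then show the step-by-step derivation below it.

v0:inf,v1:inf,v2:inf,v3:24,v4:18,v5:32,v6:0

step 1: dist = v0:inf,v1:inf,v2:inf,v3:inf,v4:18,v5:inf,v6:0
step 2: dist = v0:inf,v1:inf,v2:inf,v3:24,v4:18,v5:32,v6:0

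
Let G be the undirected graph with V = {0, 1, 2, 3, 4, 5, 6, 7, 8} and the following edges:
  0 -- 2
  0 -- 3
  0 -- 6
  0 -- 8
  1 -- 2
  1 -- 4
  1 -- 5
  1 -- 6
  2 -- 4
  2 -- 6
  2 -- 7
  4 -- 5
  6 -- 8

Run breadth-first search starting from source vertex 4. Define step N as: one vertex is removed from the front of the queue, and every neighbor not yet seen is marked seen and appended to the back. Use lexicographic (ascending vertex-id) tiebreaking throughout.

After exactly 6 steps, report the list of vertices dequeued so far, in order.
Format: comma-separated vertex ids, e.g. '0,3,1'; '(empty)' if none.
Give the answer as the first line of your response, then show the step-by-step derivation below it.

4,1,2,5,6,0

step 1: dequeue 4; queue=[1,2,5]; order=4
step 2: dequeue 1; queue=[2,5,6]; order=4,1
step 3: dequeue 2; queue=[5,6,0,7]; order=4,1,2
step 4: dequeue 5; queue=[6,0,7]; order=4,1,2,5
step 5: dequeue 6; queue=[0,7,8]; order=4,1,2,5,6
step 6: dequeue 0; queue=[7,8,3]; order=4,1,2,5,6,0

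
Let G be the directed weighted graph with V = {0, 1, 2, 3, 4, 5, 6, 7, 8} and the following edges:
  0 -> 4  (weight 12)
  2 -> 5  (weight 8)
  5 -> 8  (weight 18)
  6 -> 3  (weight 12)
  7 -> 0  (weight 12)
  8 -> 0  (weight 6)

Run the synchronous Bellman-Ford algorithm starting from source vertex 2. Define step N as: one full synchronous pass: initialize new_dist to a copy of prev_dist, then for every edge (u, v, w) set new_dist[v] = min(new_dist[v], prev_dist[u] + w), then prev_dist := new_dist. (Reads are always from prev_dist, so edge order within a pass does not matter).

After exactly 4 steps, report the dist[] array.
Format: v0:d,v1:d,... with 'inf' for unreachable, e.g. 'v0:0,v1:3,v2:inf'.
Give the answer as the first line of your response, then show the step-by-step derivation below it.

v0:32,v1:inf,v2:0,v3:inf,v4:44,v5:8,v6:inf,v7:inf,v8:26

step 1: dist = v0:inf,v1:inf,v2:0,v3:inf,v4:inf,v5:8,v6:inf,v7:inf,v8:inf
step 2: dist = v0:inf,v1:inf,v2:0,v3:inf,v4:inf,v5:8,v6:inf,v7:inf,v8:26
step 3: dist = v0:32,v1:inf,v2:0,v3:inf,v4:inf,v5:8,v6:inf,v7:inf,v8:26
step 4: dist = v0:32,v1:inf,v2:0,v3:inf,v4:44,v5:8,v6:inf,v7:inf,v8:26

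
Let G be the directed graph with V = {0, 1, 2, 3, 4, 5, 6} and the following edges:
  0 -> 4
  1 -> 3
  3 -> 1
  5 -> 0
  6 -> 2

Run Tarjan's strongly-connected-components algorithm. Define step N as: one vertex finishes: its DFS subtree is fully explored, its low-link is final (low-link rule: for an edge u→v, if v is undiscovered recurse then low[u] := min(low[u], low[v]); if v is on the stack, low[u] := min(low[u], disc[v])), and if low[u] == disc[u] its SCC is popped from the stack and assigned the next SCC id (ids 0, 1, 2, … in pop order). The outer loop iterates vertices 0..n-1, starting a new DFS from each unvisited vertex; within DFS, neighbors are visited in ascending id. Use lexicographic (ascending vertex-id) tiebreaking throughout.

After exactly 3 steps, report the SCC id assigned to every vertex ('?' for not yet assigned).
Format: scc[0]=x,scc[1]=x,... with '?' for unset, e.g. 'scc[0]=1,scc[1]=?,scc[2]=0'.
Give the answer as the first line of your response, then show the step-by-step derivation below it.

scc[0]=1,scc[1]=?,scc[2]=?,scc[3]=?,scc[4]=0,scc[5]=?,scc[6]=?

step 1: low=(low[0]=0,low[1]=?,low[2]=?,low[3]=?,low[4]=1,low[5]=?,low[6]=?); scc=(scc[0]=?,scc[1]=?,scc[2]=?,scc[3]=?,scc[4]=0,scc[5]=?,scc[6]=?)
step 2: low=(low[0]=0,low[1]=?,low[2]=?,low[3]=?,low[4]=1,low[5]=?,low[6]=?); scc=(scc[0]=1,scc[1]=?,scc[2]=?,scc[3]=?,scc[4]=0,scc[5]=?,scc[6]=?)
step 3: low=(low[0]=0,low[1]=2,low[2]=?,low[3]=2,low[4]=1,low[5]=?,low[6]=?); scc=(scc[0]=1,scc[1]=?,scc[2]=?,scc[3]=?,scc[4]=0,scc[5]=?,scc[6]=?)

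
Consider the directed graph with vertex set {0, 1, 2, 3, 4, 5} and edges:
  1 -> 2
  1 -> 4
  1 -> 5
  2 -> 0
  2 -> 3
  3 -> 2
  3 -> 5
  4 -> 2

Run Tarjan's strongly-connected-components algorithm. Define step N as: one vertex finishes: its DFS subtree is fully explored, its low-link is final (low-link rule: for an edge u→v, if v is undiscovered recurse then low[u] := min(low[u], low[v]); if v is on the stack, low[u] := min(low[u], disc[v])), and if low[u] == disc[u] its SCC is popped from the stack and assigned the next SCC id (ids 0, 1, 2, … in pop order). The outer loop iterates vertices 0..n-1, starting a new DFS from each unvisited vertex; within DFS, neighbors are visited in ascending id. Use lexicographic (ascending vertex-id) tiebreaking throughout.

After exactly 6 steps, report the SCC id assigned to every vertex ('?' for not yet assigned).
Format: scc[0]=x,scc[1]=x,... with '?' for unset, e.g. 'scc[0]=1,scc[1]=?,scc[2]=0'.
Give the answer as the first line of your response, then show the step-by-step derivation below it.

scc[0]=0,scc[1]=4,scc[2]=2,scc[3]=2,scc[4]=3,scc[5]=1

step 1: low=(low[0]=0,low[1]=?,low[2]=?,low[3]=?,low[4]=?,low[5]=?); scc=(scc[0]=0,scc[1]=?,scc[2]=?,scc[3]=?,scc[4]=?,scc[5]=?)
step 2: low=(low[0]=0,low[1]=1,low[2]=2,low[3]=2,low[4]=?,low[5]=4); scc=(scc[0]=0,scc[1]=?,scc[2]=?,scc[3]=?,scc[4]=?,scc[5]=1)
step 3: low=(low[0]=0,low[1]=1,low[2]=2,low[3]=2,low[4]=?,low[5]=4); scc=(scc[0]=0,scc[1]=?,scc[2]=?,scc[3]=?,scc[4]=?,scc[5]=1)
step 4: low=(low[0]=0,low[1]=1,low[2]=2,low[3]=2,low[4]=?,low[5]=4); scc=(scc[0]=0,scc[1]=?,scc[2]=2,scc[3]=2,scc[4]=?,scc[5]=1)
step 5: low=(low[0]=0,low[1]=1,low[2]=2,low[3]=2,low[4]=5,low[5]=4); scc=(scc[0]=0,scc[1]=?,scc[2]=2,scc[3]=2,scc[4]=3,scc[5]=1)
step 6: low=(low[0]=0,low[1]=1,low[2]=2,low[3]=2,low[4]=5,low[5]=4); scc=(scc[0]=0,scc[1]=4,scc[2]=2,scc[3]=2,scc[4]=3,scc[5]=1)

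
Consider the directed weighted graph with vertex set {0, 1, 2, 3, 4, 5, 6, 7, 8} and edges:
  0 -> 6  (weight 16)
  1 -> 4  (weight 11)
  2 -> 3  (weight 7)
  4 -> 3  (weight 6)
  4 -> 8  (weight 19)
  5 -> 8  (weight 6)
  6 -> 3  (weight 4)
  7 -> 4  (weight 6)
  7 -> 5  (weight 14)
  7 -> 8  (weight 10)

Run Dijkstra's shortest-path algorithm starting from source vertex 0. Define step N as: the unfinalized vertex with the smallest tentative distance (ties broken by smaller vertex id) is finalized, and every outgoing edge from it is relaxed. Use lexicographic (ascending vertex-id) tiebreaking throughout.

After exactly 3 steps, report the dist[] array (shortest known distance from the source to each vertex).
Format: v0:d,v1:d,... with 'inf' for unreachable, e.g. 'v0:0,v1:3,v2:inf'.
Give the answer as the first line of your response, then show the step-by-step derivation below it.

v0:0,v1:inf,v2:inf,v3:20,v4:inf,v5:inf,v6:16,v7:inf,v8:inf

step 1: dist = v0:0,v1:inf,v2:inf,v3:inf,v4:inf,v5:inf,v6:16,v7:inf,v8:inf
step 2: dist = v0:0,v1:inf,v2:inf,v3:20,v4:inf,v5:inf,v6:16,v7:inf,v8:inf
step 3: dist = v0:0,v1:inf,v2:inf,v3:20,v4:inf,v5:inf,v6:16,v7:inf,v8:inf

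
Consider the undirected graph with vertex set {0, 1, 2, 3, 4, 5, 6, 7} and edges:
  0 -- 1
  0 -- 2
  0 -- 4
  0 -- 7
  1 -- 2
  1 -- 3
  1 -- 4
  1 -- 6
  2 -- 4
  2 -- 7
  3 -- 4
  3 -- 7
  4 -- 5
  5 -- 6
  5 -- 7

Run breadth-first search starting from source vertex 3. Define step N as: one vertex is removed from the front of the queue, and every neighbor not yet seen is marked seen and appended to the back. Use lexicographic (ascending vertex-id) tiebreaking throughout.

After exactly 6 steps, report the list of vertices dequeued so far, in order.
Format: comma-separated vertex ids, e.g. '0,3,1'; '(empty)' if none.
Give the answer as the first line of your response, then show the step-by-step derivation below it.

3,1,4,7,0,2

step 1: dequeue 3; queue=[1,4,7]; order=3
step 2: dequeue 1; queue=[4,7,0,2,6]; order=3,1
step 3: dequeue 4; queue=[7,0,2,6,5]; order=3,1,4
step 4: dequeue 7; queue=[0,2,6,5]; order=3,1,4,7
step 5: dequeue 0; queue=[2,6,5]; order=3,1,4,7,0
step 6: dequeue 2; queue=[6,5]; order=3,1,4,7,0,2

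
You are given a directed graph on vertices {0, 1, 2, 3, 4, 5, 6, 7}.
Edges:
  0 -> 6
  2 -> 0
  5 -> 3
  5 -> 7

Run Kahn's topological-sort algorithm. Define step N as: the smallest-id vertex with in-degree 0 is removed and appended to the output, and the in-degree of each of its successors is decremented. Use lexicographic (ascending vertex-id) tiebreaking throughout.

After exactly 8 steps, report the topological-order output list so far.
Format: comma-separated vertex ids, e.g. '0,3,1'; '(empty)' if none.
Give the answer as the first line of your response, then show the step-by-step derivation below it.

1,2,0,4,5,3,6,7

step 1: output 1; order=[1]; indeg=(1,0,0,1,0,0,1,1)
step 2: output 2; order=[1,2]; indeg=(0,0,0,1,0,0,1,1)
step 3: output 0; order=[1,2,0]; indeg=(0,0,0,1,0,0,0,1)
step 4: output 4; order=[1,2,0,4]; indeg=(0,0,0,1,0,0,0,1)
step 5: output 5; order=[1,2,0,4,5]; indeg=(0,0,0,0,0,0,0,0)
step 6: output 3; order=[1,2,0,4,5,3]; indeg=(0,0,0,0,0,0,0,0)
step 7: output 6; order=[1,2,0,4,5,3,6]; indeg=(0,0,0,0,0,0,0,0)
step 8: output 7; order=[1,2,0,4,5,3,6,7]; indeg=(0,0,0,0,0,0,0,0)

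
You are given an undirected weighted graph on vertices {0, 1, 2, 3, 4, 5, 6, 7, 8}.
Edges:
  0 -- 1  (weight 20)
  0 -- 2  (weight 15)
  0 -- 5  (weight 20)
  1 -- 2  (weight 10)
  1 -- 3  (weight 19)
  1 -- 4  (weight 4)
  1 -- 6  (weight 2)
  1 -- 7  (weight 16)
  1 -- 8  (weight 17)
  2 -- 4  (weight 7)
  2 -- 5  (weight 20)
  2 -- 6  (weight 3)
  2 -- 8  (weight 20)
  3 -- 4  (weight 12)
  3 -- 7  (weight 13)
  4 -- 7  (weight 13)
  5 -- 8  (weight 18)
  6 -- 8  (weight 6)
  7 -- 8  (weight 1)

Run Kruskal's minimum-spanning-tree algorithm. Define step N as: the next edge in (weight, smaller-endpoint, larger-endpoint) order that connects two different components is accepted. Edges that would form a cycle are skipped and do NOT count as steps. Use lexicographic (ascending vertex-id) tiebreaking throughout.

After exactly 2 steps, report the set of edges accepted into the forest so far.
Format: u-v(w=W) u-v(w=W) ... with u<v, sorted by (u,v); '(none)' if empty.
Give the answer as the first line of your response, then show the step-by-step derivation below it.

1-6(w=2) 7-8(w=1)

step 1: add edge 7-8 (w=1); MST = {7-8(w=1)}
step 2: add edge 1-6 (w=2); MST = {1-6(w=2) 7-8(w=1)}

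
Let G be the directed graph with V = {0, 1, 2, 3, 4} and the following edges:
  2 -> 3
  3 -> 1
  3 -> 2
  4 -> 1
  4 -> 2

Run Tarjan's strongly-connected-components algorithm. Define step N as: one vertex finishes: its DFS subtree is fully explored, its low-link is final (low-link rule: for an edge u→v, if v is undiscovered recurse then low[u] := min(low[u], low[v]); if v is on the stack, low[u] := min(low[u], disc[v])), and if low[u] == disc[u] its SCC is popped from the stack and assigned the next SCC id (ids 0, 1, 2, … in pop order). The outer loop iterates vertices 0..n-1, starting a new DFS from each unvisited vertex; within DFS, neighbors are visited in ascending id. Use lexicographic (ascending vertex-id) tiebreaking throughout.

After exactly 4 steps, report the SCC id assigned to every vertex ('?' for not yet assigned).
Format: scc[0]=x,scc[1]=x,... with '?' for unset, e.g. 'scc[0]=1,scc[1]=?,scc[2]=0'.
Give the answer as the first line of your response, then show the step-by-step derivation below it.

scc[0]=0,scc[1]=1,scc[2]=2,scc[3]=2,scc[4]=?

step 1: low=(low[0]=0,low[1]=?,low[2]=?,low[3]=?,low[4]=?); scc=(scc[0]=0,scc[1]=?,scc[2]=?,scc[3]=?,scc[4]=?)
step 2: low=(low[0]=0,low[1]=1,low[2]=?,low[3]=?,low[4]=?); scc=(scc[0]=0,scc[1]=1,scc[2]=?,scc[3]=?,scc[4]=?)
step 3: low=(low[0]=0,low[1]=1,low[2]=2,low[3]=2,low[4]=?); scc=(scc[0]=0,scc[1]=1,scc[2]=?,scc[3]=?,scc[4]=?)
step 4: low=(low[0]=0,low[1]=1,low[2]=2,low[3]=2,low[4]=?); scc=(scc[0]=0,scc[1]=1,scc[2]=2,scc[3]=2,scc[4]=?)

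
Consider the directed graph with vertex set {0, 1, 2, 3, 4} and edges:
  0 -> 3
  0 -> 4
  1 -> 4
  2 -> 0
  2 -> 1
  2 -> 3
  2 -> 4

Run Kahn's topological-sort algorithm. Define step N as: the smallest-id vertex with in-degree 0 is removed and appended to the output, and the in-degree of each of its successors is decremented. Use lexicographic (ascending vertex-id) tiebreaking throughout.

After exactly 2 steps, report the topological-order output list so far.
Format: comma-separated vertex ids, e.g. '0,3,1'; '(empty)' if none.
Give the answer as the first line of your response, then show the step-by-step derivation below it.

2,0

step 1: output 2; order=[2]; indeg=(0,0,0,1,2)
step 2: output 0; order=[2,0]; indeg=(0,0,0,0,1)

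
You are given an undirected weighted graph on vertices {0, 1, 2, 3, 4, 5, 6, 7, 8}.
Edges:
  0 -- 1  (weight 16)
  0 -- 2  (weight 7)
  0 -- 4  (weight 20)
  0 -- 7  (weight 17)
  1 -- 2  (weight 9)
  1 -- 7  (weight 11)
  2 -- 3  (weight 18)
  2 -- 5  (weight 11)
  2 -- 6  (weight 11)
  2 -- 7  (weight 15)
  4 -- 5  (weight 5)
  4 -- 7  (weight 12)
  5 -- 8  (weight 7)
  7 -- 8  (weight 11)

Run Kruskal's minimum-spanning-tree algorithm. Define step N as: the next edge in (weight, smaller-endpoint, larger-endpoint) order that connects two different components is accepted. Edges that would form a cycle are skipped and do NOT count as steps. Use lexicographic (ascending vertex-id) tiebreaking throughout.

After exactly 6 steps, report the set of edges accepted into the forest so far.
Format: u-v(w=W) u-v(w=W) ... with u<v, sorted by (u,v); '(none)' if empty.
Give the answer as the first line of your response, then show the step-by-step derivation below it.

0-2(w=7) 1-2(w=9) 1-7(w=11) 2-5(w=11) 4-5(w=5) 5-8(w=7)

step 1: add edge 4-5 (w=5); MST = {4-5(w=5)}
step 2: add edge 0-2 (w=7); MST = {0-2(w=7) 4-5(w=5)}
step 3: add edge 5-8 (w=7); MST = {0-2(w=7) 4-5(w=5) 5-8(w=7)}
step 4: add edge 1-2 (w=9); MST = {0-2(w=7) 1-2(w=9) 4-5(w=5) 5-8(w=7)}
step 5: add edge 1-7 (w=11); MST = {0-2(w=7) 1-2(w=9) 1-7(w=11) 4-5(w=5) 5-8(w=7)}
step 6: add edge 2-5 (w=11); MST = {0-2(w=7) 1-2(w=9) 1-7(w=11) 2-5(w=11) 4-5(w=5) 5-8(w=7)}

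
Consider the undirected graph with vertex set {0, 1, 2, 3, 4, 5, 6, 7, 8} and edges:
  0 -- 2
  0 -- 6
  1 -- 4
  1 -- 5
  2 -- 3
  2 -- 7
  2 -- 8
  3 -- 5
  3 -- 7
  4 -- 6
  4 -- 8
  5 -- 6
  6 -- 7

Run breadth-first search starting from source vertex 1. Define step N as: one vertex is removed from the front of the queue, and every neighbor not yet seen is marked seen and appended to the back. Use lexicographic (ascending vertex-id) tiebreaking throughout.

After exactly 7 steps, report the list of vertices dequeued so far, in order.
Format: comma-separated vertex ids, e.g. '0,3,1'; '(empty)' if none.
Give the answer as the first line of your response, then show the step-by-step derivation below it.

1,4,5,6,8,3,0

step 1: dequeue 1; queue=[4,5]; order=1
step 2: dequeue 4; queue=[5,6,8]; order=1,4
step 3: dequeue 5; queue=[6,8,3]; order=1,4,5
step 4: dequeue 6; queue=[8,3,0,7]; order=1,4,5,6
step 5: dequeue 8; queue=[3,0,7,2]; order=1,4,5,6,8
step 6: dequeue 3; queue=[0,7,2]; order=1,4,5,6,8,3
step 7: dequeue 0; queue=[7,2]; order=1,4,5,6,8,3,0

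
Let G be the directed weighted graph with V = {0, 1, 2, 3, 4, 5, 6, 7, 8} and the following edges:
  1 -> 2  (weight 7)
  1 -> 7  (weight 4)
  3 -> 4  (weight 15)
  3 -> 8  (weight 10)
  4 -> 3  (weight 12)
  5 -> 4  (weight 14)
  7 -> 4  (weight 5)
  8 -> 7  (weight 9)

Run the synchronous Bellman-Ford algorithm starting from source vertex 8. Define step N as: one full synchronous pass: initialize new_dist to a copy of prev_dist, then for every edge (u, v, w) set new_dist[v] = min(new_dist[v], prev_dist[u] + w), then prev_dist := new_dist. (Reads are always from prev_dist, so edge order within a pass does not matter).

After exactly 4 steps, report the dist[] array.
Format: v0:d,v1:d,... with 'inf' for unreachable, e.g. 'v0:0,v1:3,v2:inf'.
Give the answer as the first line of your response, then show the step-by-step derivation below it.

v0:inf,v1:inf,v2:inf,v3:26,v4:14,v5:inf,v6:inf,v7:9,v8:0

step 1: dist = v0:inf,v1:inf,v2:inf,v3:inf,v4:inf,v5:inf,v6:inf,v7:9,v8:0
step 2: dist = v0:inf,v1:inf,v2:inf,v3:inf,v4:14,v5:inf,v6:inf,v7:9,v8:0
step 3: dist = v0:inf,v1:inf,v2:inf,v3:26,v4:14,v5:inf,v6:inf,v7:9,v8:0
step 4: dist = v0:inf,v1:inf,v2:inf,v3:26,v4:14,v5:inf,v6:inf,v7:9,v8:0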